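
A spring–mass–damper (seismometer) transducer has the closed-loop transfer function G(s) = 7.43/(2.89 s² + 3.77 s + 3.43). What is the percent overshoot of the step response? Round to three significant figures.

%OS ≈ 9.55%

Dividing through by 2.89: denominator becomes s² + 1.304 s + 1.187.
So ω_n = √1.187 = 1.09 rad/s and ζ = 1.304/(2·1.09) = 0.599.
%OS = 100·exp(−πζ/√(1−ζ²)) = 9.55%.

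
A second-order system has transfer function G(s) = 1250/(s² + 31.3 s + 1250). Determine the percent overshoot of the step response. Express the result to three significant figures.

ω_n = √1250 = 35.4 rad/s; ζ = 31.3/(2·35.4) = 0.443.
%OS = 100·exp(−πζ/√(1−ζ²)) = 21.2%.

%OS ≈ 21.2%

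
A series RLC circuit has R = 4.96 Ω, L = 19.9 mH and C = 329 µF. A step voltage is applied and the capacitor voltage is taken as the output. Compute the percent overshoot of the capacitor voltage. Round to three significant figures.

%OS ≈ 34.8%

For a series RLC circuit (capacitor voltage as output), ω_n = 1/√(LC) = 1/√(19.9 mH · 329 µF) = 391 rad/s.
ζ = (R/2)·√(C/L) = (4.96/2)·√(329 µF/19.9 mH) = 0.319.
%OS = 100 e^{−πζ/√(1−ζ²)} with ζ = 0.319 gives 34.8%.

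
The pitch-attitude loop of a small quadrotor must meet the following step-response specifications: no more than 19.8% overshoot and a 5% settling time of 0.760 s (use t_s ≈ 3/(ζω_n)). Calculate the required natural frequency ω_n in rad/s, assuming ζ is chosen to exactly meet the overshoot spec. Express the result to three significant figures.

From %OS = 100·exp(−πζ/√(1−ζ²)), invert to get ζ = −ln(OS)/√(π² + ln²(OS)) with OS = 0.198.
−ln 0.198 = 1.619, so ζ = 1.619/√(π² + 2.623) = 0.458.
Then ω_n = 3/(ζ t_s) = 3/(0.458 × 0.760) = 8.61 rad/s.

ω_n ≈ 8.61 rad/s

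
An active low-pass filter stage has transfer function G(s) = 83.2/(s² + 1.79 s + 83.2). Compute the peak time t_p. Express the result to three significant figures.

t_p ≈ 0.346 s

ω_n = √83.2 = 9.12 rad/s; ζ = 1.79/(2·9.12) = 0.0981.
ω_d = ω_n√(1−ζ²) = 9.08 rad/s. Then t_p = π/ω_d = 0.346 s.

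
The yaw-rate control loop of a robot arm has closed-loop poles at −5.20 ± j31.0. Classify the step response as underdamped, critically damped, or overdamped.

underdamped

Since the poles form a complex-conjugate pair with nonzero imaginary part, the response is underdamped.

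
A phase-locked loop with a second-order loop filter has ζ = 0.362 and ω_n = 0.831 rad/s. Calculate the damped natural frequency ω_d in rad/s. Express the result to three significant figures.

ω_d ≈ 0.775 rad/s

ω_d = ω_n√(1−ζ²) = 0.831·√0.869 = 0.775 rad/s.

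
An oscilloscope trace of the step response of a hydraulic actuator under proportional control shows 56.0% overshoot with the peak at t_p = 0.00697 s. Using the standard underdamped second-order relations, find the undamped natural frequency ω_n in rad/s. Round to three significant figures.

ω_n ≈ 458 rad/s

The overshoot fixes ζ = −ln(OS)/√(π²+ln²(OS)) = 0.181.
t_p = π/ω_d ⇒ ω_d = 451 rad/s; then ω_n = ω_d/√(1−ζ²) = 458 rad/s.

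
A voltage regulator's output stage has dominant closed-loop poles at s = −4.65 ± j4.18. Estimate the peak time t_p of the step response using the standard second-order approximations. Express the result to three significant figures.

t_p ≈ 0.752 s

t_p = π/ω_d with ω_d = 4.18 (the imaginary part), so t_p = 0.752 s.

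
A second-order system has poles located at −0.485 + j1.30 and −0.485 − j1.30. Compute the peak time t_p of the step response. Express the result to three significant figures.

t_p = π/ω_d with ω_d = 1.30 (the imaginary part), so t_p = 2.42 s.

t_p ≈ 2.42 s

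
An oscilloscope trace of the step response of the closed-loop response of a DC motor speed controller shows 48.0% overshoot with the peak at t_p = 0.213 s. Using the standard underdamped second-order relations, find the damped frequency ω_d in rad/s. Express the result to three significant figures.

t_p = π/ω_d, so ω_d = π/0.213 = 14.7 rad/s.

ω_d ≈ 14.7 rad/s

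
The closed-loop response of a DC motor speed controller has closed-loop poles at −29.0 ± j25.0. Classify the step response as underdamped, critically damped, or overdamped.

Since the poles form a complex-conjugate pair with nonzero imaginary part, the response is underdamped.

underdamped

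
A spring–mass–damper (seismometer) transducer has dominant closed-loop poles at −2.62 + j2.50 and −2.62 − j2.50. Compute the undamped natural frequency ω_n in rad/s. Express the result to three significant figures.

ω_n ≈ 3.62 rad/s

With σ = 2.62, ω_d = 2.50: ω_n = √(σ²+ω_d²) = 3.62 rad/s, ζ = σ/ω_n = 0.723.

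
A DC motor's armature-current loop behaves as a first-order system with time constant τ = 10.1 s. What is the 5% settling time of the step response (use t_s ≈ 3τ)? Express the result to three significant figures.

t_s ≈ 30.3 s

t_s ≈ 3τ = 30.3 s.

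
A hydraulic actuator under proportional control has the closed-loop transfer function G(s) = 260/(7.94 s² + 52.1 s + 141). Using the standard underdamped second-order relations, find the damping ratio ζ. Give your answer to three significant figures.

ζ ≈ 0.779

Dividing through by 7.94: denominator becomes s² + 6.562 s + 17.76.
So ω_n = √17.76 = 4.21 rad/s and ζ = 6.562/(2·4.21) = 0.779.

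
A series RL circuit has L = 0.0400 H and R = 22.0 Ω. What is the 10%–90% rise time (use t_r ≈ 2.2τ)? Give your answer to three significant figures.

τ = L/R = 0.0400/22.0 = 0.00182 s.
t_r ≈ 2.2τ = 0.00400 s.

t_r ≈ 0.00400 s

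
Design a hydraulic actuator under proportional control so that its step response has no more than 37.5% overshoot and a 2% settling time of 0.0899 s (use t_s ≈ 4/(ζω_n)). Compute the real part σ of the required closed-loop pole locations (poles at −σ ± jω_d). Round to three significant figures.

The settling-time spec alone fixes σ = ζω_n = 4/t_s = 4/0.0899 = 44.5.
(Overshoot then fixes ζ = 0.298 and hence ω_d = σ·√(1−ζ²)/ζ = 143 rad/s.)

σ ≈ 44.5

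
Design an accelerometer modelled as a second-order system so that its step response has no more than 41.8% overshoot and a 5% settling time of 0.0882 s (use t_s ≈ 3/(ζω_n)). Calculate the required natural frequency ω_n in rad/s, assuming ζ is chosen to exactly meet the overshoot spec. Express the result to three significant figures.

ω_n ≈ 127 rad/s

From %OS = 100·exp(−πζ/√(1−ζ²)), invert to get ζ = −ln(OS)/√(π² + ln²(OS)) with OS = 0.418.
−ln 0.418 = 0.8723, so ζ = 0.8723/√(π² + 0.7609) = 0.268.
Then ω_n = 3/(ζ t_s) = 3/(0.268 × 0.0882) = 127 rad/s.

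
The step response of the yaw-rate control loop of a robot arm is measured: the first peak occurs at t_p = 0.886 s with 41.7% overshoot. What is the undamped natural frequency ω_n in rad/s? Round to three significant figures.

ζ from %OS: ζ = |ln 0.417|/√(π²+ln²0.417) = 0.268.
From t_p = π/ω_d, ω_d = π/0.886 = 3.55 rad/s, so ω_n = ω_d/√(1−ζ²) = 3.68 rad/s.

ω_n ≈ 3.68 rad/s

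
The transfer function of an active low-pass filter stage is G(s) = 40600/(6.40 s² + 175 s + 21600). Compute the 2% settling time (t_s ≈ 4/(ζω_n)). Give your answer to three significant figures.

t_s ≈ 0.293 s

Dividing through by 6.40: denominator becomes s² + 27.34 s + 3375.
So ω_n = √3375 = 58.1 rad/s and ζ = 27.34/(2·58.1) = 0.235.
t_s ≈ 4/(ζω_n) = 0.293 s.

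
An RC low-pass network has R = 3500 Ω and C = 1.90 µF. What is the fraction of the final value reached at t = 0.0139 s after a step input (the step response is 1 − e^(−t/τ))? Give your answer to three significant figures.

y/y_∞ ≈ 0.876

τ = RC = 3500 × 1.90 µF = 0.00665 s.
y(t)/y_∞ = 1 − e^(−t/τ) = 1 − e^(−0.0139/0.00665) = 1 − e^(−2.09) = 0.876.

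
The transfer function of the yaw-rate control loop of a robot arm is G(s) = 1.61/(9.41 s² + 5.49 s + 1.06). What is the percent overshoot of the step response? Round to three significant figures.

Dividing through by 9.41: denominator becomes s² + 0.5834 s + 0.1126.
So ω_n = √0.1126 = 0.336 rad/s and ζ = 0.5834/(2·0.336) = 0.869.
%OS = 100·exp(−πζ/√(1−ζ²)) = 0.400%.

%OS ≈ 0.400%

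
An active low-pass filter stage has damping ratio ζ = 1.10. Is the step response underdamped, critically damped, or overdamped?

Since ζ = 1.10 > 1, the system is overdamped.

overdamped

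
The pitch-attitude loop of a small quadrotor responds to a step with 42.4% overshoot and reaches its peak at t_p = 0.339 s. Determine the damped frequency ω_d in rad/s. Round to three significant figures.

t_p = π/ω_d, so ω_d = π/0.339 = 9.27 rad/s.

ω_d ≈ 9.27 rad/s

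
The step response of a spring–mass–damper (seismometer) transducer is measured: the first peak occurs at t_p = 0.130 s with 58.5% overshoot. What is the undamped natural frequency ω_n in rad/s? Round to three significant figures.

From the overshoot, ζ = −ln(OS)/√(π²+ln²(OS)) = 0.168.
t_p = π/ω_d ⇒ ω_d = 24.2 rad/s; then ω_n = ω_d/√(1−ζ²) = 24.5 rad/s.

ω_n ≈ 24.5 rad/s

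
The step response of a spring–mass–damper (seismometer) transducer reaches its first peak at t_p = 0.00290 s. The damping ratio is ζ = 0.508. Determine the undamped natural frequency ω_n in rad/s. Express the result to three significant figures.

ω_n ≈ 1260 rad/s

Peak time t_p = π/ω_d, so ω_d = π/t_p = π/0.00290 = 1080 rad/s.
ω_n = ω_d/√(1−ζ²) = 1080/√0.742 = 1260 rad/s.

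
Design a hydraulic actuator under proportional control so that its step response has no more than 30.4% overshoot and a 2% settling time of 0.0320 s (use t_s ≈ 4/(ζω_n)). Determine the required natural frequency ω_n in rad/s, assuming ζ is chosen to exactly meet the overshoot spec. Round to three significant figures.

ω_n ≈ 353 rad/s

Inverting the overshoot relation: ζ = |ln 0.304|/√(π² + ln²0.304) = 0.354.
Then ω_n = 4/(ζ t_s) = 4/(0.354 × 0.0320) = 353 rad/s.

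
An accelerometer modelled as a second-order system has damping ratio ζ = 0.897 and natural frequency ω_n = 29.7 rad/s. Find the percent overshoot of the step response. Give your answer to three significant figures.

%OS ≈ 0.170%

For an underdamped second-order system, %OS = 100·exp(−πζ/√(1−ζ²)).
πζ/√(1−ζ²) = π·0.897/√(1−0.805) = 6.375, so %OS = 100·e^(−6.375) = 0.170%.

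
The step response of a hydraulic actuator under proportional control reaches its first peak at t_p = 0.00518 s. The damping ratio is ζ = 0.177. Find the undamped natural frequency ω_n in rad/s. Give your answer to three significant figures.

ω_n ≈ 616 rad/s

Peak time t_p = π/ω_d, so ω_d = π/t_p = π/0.00518 = 606 rad/s.
ω_n = ω_d/√(1−ζ²) = 606/√0.969 = 616 rad/s.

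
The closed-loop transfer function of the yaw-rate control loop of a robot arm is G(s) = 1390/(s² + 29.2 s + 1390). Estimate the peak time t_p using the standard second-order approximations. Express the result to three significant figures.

Comparing the denominator to s² + 2ζω_n s + ω_n²: ω_n = √1390 = 37.3 rad/s, and 2ζω_n = 29.2 so ζ = 29.2/(2·37.3) = 0.392.
The damped frequency ω_d = ω_n√(1−ζ²) = 34.3 rad/s. Then t_p = π/ω_d = 0.0916 s.

t_p ≈ 0.0916 s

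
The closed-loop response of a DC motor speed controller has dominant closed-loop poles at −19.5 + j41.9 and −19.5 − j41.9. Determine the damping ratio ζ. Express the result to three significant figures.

ζ ≈ 0.422

With σ = 19.5, ω_d = 41.9: ω_n = √(σ²+ω_d²) = 46.2 rad/s, ζ = σ/ω_n = 0.422.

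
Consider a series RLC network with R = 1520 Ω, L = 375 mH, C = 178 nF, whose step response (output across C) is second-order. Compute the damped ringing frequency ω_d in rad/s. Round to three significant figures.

ω_d ≈ 3300 rad/s

For a series RLC circuit (capacitor voltage as output), ω_n = 1/√(LC) = 1/√(375 mH · 178 nF) = 3870 rad/s.
ζ = (R/2)·√(C/L) = (1520/2)·√(178 nF/375 mH) = 0.524.
ω_d = 3870·√(1 − 0.524²) = 3300 rad/s.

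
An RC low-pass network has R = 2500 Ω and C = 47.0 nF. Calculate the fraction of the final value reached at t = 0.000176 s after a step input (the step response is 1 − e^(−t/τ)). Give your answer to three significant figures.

τ = RC = 2500 × 47.0 nF = 0.000117 s.
y(t)/y_∞ = 1 − e^(−t/τ) = 1 − e^(−0.000176/0.000117) = 1 − e^(−1.50) = 0.776.

y/y_∞ ≈ 0.776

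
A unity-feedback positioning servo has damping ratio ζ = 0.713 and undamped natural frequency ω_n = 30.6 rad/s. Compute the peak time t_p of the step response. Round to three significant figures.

t_p ≈ 0.146 s

The damped frequency is ω_d = ω_n√(1−ζ²) = 30.6·√(1−0.508) = 21.5 rad/s.
Peak time t_p = π/ω_d = π/21.5 = 0.146 s.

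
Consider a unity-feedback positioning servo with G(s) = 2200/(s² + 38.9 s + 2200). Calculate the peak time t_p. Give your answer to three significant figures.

t_p ≈ 0.0736 s

Comparing the denominator to s² + 2ζω_n s + ω_n²: ω_n = √2200 = 46.9 rad/s, and 2ζω_n = 38.9 so ζ = 38.9/(2·46.9) = 0.415.
The damped frequency ω_d = ω_n√(1−ζ²) = 42.7 rad/s. Then t_p = π/ω_d = 0.0736 s.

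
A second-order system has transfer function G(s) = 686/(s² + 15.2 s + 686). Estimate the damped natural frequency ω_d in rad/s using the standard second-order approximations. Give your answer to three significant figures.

Matching coefficients with s² + 2ζω_n s + ω_n² gives ω_n² = 686 ⇒ ω_n = 26.2 rad/s, and ζ = 15.2/(2ω_n) = 0.290.
ω_d = ω_n√(1−ζ²) = 25.1 rad/s.

ω_d ≈ 25.1 rad/s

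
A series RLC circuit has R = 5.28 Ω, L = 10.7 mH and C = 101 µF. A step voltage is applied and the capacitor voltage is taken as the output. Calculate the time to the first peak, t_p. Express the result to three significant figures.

For a series RLC circuit (capacitor voltage as output), ω_n = 1/√(LC) = 1/√(10.7 mH · 101 µF) = 962 rad/s.
ζ = (R/2)·√(C/L) = (5.28/2)·√(101 µF/10.7 mH) = 0.256.
ω_d = ω_n√(1−ζ²) = 930 rad/s. t_p = π/ω_d = 0.00338 s.

t_p ≈ 0.00338 s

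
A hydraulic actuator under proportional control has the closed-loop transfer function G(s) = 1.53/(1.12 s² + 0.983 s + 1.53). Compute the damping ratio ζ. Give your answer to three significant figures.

ζ ≈ 0.375

Dividing through by 1.12: denominator becomes s² + 0.8777 s + 1.366.
So ω_n = √1.366 = 1.17 rad/s and ζ = 0.8777/(2·1.17) = 0.375.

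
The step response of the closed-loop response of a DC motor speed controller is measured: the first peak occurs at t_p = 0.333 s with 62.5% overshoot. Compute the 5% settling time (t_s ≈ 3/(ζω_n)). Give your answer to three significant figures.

The overshoot fixes ζ = −ln(OS)/√(π²+ln²(OS)) = 0.148.
From t_p = π/ω_d, ω_d = π/0.333 = 9.43 rad/s, so ω_n = ω_d/√(1−ζ²) = 9.54 rad/s.
t_s ≈ 3/(ζω_n) = 3/(0.148·9.54) = 2.13 s.

t_s ≈ 2.13 s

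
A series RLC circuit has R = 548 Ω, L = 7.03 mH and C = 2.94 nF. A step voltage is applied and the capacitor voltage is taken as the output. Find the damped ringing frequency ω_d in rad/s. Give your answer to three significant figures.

For a series RLC circuit (capacitor voltage as output), ω_n = 1/√(LC) = 1/√(7.03 mH · 2.94 nF) = 220000 rad/s.
ζ = (R/2)·√(C/L) = (548/2)·√(2.94 nF/7.03 mH) = 0.177.
ω_d = ω_n√(1−ζ²) = 216000 rad/s.

ω_d ≈ 216000 rad/s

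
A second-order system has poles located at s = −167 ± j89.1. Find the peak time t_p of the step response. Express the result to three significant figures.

t_p ≈ 0.0353 s

t_p = π/ω_d with ω_d = 89.1 (the imaginary part), so t_p = 0.0353 s.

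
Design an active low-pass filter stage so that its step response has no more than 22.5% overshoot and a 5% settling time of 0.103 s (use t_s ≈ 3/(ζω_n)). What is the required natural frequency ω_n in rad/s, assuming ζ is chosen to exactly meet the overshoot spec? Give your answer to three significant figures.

From %OS = 100·exp(−πζ/√(1−ζ²)), invert to get ζ = −ln(OS)/√(π² + ln²(OS)) with OS = 0.225.
−ln 0.225 = 1.492, so ζ = 1.492/√(π² + 2.225) = 0.429.
Then ω_n = 3/(ζ t_s) = 3/(0.429 × 0.103) = 67.9 rad/s.

ω_n ≈ 67.9 rad/s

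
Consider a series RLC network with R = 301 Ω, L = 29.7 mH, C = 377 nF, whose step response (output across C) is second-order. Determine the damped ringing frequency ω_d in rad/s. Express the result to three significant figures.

ω_d ≈ 7980 rad/s

For a series RLC circuit (capacitor voltage as output), ω_n = 1/√(LC) = 1/√(29.7 mH · 377 nF) = 9450 rad/s.
ζ = (R/2)·√(C/L) = (301/2)·√(377 nF/29.7 mH) = 0.536.
The damped frequency ω_d = ω_n√(1−ζ²) = 7980 rad/s.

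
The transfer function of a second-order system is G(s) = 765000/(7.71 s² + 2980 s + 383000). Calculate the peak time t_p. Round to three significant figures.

t_p ≈ 0.0283 s

Dividing through by 7.71: denominator becomes s² + 386.5 s + 49680.
So ω_n = √49680 = 223 rad/s and ζ = 386.5/(2·223) = 0.867.
ω_d = 223·√(1 − 0.867²) = 111 rad/s. t_p = π/ω_d = 0.0283 s.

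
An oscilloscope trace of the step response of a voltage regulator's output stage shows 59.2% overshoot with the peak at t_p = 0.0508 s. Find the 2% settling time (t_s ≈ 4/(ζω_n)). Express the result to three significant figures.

t_s ≈ 0.388 s

The overshoot fixes ζ = −ln(OS)/√(π²+ln²(OS)) = 0.165.
t_p = π/ω_d ⇒ ω_d = 61.8 rad/s; then ω_n = ω_d/√(1−ζ²) = 62.7 rad/s.
t_s ≈ 4/(ζω_n) = 4/(0.165·62.7) = 0.388 s.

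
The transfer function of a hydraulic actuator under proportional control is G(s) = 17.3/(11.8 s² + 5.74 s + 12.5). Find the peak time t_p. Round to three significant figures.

t_p ≈ 3.14 s

Dividing through by 11.8: denominator becomes s² + 0.4864 s + 1.059.
So ω_n = √1.059 = 1.03 rad/s and ζ = 0.4864/(2·1.03) = 0.236.
The damped frequency ω_d = ω_n√(1−ζ²) = 1.00 rad/s. t_p = π/ω_d = 3.14 s.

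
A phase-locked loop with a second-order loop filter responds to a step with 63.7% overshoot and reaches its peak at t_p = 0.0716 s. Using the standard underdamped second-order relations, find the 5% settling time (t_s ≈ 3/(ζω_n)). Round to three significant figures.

From the overshoot, ζ = −ln(OS)/√(π²+ln²(OS)) = 0.142.
From t_p = π/ω_d, ω_d = π/0.0716 = 43.9 rad/s, so ω_n = ω_d/√(1−ζ²) = 44.3 rad/s.
t_s ≈ 3/(ζω_n) = 3/(0.142·44.3) = 0.476 s.

t_s ≈ 0.476 s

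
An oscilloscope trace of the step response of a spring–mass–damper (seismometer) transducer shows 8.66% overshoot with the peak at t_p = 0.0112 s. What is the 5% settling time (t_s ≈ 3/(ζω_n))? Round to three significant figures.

The overshoot fixes ζ = −ln(OS)/√(π²+ln²(OS)) = 0.614.
t_p = π/ω_d ⇒ ω_d = 280 rad/s; then ω_n = ω_d/√(1−ζ²) = 356 rad/s.
t_s ≈ 3/(ζω_n) = 3/(0.614·356) = 0.0137 s.

t_s ≈ 0.0137 s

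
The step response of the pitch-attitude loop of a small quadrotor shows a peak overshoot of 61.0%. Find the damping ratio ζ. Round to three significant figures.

ζ ≈ 0.155

ζ = −ln(OS)/√(π² + (ln OS)²). With OS = 0.610, ln OS = −0.4943 and ζ = 0.4943/3.180 = 0.155.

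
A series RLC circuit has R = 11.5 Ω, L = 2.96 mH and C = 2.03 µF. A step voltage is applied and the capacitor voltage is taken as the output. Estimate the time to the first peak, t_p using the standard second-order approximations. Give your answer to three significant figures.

t_p ≈ 0.000246 s

For a series RLC circuit (capacitor voltage as output), ω_n = 1/√(LC) = 1/√(2.96 mH · 2.03 µF) = 12900 rad/s.
ζ = (R/2)·√(C/L) = (11.5/2)·√(2.03 µF/2.96 mH) = 0.151.
ω_d = ω_n√(1−ζ²) = 12800 rad/s. t_p = π/ω_d = 0.000246 s.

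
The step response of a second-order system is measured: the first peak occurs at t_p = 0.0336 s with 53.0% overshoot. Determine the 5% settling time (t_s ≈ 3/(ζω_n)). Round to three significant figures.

t_s ≈ 0.159 s

From the overshoot, ζ = −ln(OS)/√(π²+ln²(OS)) = 0.198.
From t_p = π/ω_d, ω_d = π/0.0336 = 93.5 rad/s, so ω_n = ω_d/√(1−ζ²) = 95.4 rad/s.
t_s ≈ 3/(ζω_n) = 3/(0.198·95.4) = 0.159 s.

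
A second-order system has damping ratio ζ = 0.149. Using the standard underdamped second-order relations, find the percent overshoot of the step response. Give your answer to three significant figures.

For an underdamped second-order system, %OS = 100·exp(−πζ/√(1−ζ²)).
πζ/√(1−ζ²) = π·0.149/√(1−0.0222) = 0.4734, so %OS = 100·e^(−0.4734) = 62.3%.

%OS ≈ 62.3%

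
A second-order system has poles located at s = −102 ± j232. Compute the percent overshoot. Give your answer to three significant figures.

%OS ≈ 25.1%

|pole| = ω_n = √(102² + 232²) = 253 rad/s; ζ = cos θ = σ/ω_n = 0.402.
Overshoot: exp(−π·0.402/√(1−0.402²)) = 0.251, i.e. 25.1%.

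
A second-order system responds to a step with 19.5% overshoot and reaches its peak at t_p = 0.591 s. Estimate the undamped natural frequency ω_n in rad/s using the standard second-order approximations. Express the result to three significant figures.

ω_n ≈ 5.99 rad/s

The overshoot fixes ζ = −ln(OS)/√(π²+ln²(OS)) = 0.462.
From t_p = π/ω_d, ω_d = π/0.591 = 5.32 rad/s, so ω_n = ω_d/√(1−ζ²) = 5.99 rad/s.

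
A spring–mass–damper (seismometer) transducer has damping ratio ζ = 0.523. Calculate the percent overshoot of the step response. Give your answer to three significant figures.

%OS ≈ 14.5%

For an underdamped second-order system, %OS = 100·exp(−πζ/√(1−ζ²)).
πζ/√(1−ζ²) = π·0.523/√(1−0.274) = 1.928, so %OS = 100·e^(−1.928) = 14.5%.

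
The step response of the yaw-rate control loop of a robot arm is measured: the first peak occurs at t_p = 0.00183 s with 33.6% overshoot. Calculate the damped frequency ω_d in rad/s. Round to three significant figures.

ω_d ≈ 1720 rad/s

t_p = π/ω_d, so ω_d = π/0.00183 = 1720 rad/s.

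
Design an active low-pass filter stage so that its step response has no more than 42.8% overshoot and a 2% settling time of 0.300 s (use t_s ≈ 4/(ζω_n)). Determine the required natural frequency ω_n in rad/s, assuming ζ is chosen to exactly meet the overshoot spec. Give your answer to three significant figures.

ω_n ≈ 51.1 rad/s

Inverting the overshoot relation: ζ = |ln 0.428|/√(π² + ln²0.428) = 0.261.
From t_s ≈ 4/(ζω_n): ω_n = 4/(ζ·t_s) = 4/(0.261·0.300) = 51.1 rad/s.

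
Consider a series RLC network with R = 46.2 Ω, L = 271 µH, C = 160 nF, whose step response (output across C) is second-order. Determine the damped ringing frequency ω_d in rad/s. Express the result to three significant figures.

For a series RLC circuit (capacitor voltage as output), ω_n = 1/√(LC) = 1/√(271 µH · 160 nF) = 152000 rad/s.
ζ = (R/2)·√(C/L) = (46.2/2)·√(160 nF/271 µH) = 0.561.
ω_d = 152000·√(1 − 0.561²) = 126000 rad/s.

ω_d ≈ 126000 rad/s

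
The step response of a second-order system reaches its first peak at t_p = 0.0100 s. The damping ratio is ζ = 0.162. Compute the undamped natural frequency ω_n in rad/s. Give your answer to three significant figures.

ω_n ≈ 318 rad/s

Peak time t_p = π/ω_d, so ω_d = π/t_p = π/0.0100 = 314 rad/s.
ω_n = ω_d/√(1−ζ²) = 314/√0.974 = 318 rad/s.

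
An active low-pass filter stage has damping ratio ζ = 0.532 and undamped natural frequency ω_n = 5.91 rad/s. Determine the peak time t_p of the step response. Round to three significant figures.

The damped frequency is ω_d = ω_n√(1−ζ²) = 5.91·√(1−0.283) = 5.00 rad/s.
Peak time t_p = π/ω_d = π/5.00 = 0.628 s.

t_p ≈ 0.628 s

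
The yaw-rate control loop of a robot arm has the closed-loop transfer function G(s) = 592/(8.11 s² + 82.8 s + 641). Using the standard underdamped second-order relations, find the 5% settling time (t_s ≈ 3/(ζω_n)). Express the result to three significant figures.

Dividing through by 8.11: denominator becomes s² + 10.21 s + 79.04.
So ω_n = √79.04 = 8.89 rad/s and ζ = 10.21/(2·8.89) = 0.574.
t_s ≈ 3/(ζω_n) = 0.588 s.

t_s ≈ 0.588 s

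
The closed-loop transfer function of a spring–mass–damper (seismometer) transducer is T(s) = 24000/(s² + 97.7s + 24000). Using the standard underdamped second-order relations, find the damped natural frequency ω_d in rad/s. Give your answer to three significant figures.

Comparing the denominator to s² + 2ζω_n s + ω_n²: ω_n = √24000 = 155 rad/s, and 2ζω_n = 97.7 so ζ = 97.7/(2·155) = 0.315.
ω_d = ω_n√(1−ζ²) = 147 rad/s.

ω_d ≈ 147 rad/s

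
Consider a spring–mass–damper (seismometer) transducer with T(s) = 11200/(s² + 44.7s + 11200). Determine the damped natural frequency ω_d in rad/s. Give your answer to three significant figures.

Matching coefficients with s² + 2ζω_n s + ω_n² gives ω_n² = 11200 ⇒ ω_n = 106 rad/s, and ζ = 44.7/(2ω_n) = 0.211.
The damped frequency ω_d = ω_n√(1−ζ²) = 103 rad/s.

ω_d ≈ 103 rad/s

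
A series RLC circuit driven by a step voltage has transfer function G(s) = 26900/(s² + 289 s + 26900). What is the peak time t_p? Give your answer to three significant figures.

t_p ≈ 0.0405 s

ω_n = √26900 = 164 rad/s; ζ = 289/(2·164) = 0.881.
ω_d = 164·√(1 − 0.881²) = 77.6 rad/s. Then t_p = π/ω_d = 0.0405 s.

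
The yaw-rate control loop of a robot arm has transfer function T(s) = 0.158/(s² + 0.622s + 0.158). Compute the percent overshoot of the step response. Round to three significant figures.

%OS ≈ 1.93%

ω_n = √0.158 = 0.397 rad/s; ζ = 0.622/(2·0.397) = 0.782.
Overshoot: exp(−π·0.782/√(1−0.782²)) = 0.0193, i.e. 1.93%.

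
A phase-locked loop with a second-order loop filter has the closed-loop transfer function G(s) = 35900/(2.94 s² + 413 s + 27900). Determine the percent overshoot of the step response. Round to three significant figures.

Dividing through by 2.94: denominator becomes s² + 140.5 s + 9490.
So ω_n = √9490 = 97.4 rad/s and ζ = 140.5/(2·97.4) = 0.721.
%OS = 100·exp(−πζ/√(1−ζ²)) = 3.80%.

%OS ≈ 3.80%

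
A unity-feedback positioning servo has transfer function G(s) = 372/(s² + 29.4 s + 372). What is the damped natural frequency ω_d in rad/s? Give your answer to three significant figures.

ω_d ≈ 12.5 rad/s

ω_n = √372 = 19.3 rad/s; ζ = 29.4/(2·19.3) = 0.762.
ω_d = ω_n√(1−ζ²) = 12.5 rad/s.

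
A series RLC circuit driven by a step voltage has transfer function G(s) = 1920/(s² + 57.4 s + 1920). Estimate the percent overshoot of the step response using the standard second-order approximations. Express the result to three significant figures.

ω_n = √1920 = 43.8 rad/s; ζ = 57.4/(2·43.8) = 0.655.
Overshoot: exp(−π·0.655/√(1−0.655²)) = 0.0657, i.e. 6.57%.

%OS ≈ 6.57%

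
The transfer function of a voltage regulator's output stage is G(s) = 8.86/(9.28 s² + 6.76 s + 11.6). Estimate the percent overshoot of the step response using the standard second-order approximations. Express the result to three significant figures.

%OS ≈ 33.9%

Dividing through by 9.28: denominator becomes s² + 0.7284 s + 1.250.
So ω_n = √1.250 = 1.12 rad/s and ζ = 0.7284/(2·1.12) = 0.326.
Overshoot: exp(−π·0.326/√(1−0.326²)) = 0.339, i.e. 33.9%.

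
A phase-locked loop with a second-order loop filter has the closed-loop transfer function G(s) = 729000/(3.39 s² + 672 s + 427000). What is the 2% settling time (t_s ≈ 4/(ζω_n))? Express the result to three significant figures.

t_s ≈ 0.0404 s

Dividing through by 3.39: denominator becomes s² + 198.2 s + 126000.
So ω_n = √126000 = 355 rad/s and ζ = 198.2/(2·355) = 0.279.
t_s ≈ 4/(ζω_n) = 0.0404 s.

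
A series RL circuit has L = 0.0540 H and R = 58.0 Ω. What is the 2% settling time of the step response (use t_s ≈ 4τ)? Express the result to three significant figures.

t_s ≈ 0.00372 s

τ = L/R = 0.0540/58.0 = 0.000931 s.
t_s ≈ 4τ = 0.00372 s.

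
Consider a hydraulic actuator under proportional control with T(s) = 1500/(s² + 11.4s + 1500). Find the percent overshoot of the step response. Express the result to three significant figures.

%OS ≈ 62.7%

Matching coefficients with s² + 2ζω_n s + ω_n² gives ω_n² = 1500 ⇒ ω_n = 38.7 rad/s, and ζ = 11.4/(2ω_n) = 0.147.
%OS = 100·exp(−πζ/√(1−ζ²)) = 62.7%.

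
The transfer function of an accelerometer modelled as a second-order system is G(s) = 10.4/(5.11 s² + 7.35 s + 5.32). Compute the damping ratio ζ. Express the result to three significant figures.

Dividing through by 5.11: denominator becomes s² + 1.438 s + 1.041.
So ω_n = √1.041 = 1.02 rad/s and ζ = 1.438/(2·1.02) = 0.705.

ζ ≈ 0.705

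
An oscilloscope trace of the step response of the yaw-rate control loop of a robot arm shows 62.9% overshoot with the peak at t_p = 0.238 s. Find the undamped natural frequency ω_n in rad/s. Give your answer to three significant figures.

From the overshoot, ζ = −ln(OS)/√(π²+ln²(OS)) = 0.146.
From t_p = π/ω_d, ω_d = π/0.238 = 13.2 rad/s, so ω_n = ω_d/√(1−ζ²) = 13.3 rad/s.

ω_n ≈ 13.3 rad/s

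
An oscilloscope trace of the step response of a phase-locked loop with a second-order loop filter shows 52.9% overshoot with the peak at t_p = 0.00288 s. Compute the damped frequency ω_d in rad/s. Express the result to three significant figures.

ω_d ≈ 1090 rad/s

t_p = π/ω_d, so ω_d = π/0.00288 = 1090 rad/s.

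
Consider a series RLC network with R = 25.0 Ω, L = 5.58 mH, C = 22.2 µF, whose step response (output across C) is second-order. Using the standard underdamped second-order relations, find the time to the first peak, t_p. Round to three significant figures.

t_p ≈ 0.00180 s

For a series RLC circuit (capacitor voltage as output), ω_n = 1/√(LC) = 1/√(5.58 mH · 22.2 µF) = 2840 rad/s.
ζ = (R/2)·√(C/L) = (25.0/2)·√(22.2 µF/5.58 mH) = 0.788.
ω_d = 2840·√(1 − 0.788²) = 1750 rad/s. t_p = π/ω_d = 0.00180 s.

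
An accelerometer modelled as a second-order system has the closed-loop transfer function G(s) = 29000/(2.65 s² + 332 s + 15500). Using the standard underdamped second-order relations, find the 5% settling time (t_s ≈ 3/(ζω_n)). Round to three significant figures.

Dividing through by 2.65: denominator becomes s² + 125.3 s + 5849.
So ω_n = √5849 = 76.5 rad/s and ζ = 125.3/(2·76.5) = 0.819.
t_s ≈ 3/(ζω_n) = 0.0479 s.

t_s ≈ 0.0479 s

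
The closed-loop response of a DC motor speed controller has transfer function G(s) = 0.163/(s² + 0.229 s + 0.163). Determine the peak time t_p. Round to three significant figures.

ω_n = √0.163 = 0.404 rad/s; ζ = 0.229/(2·0.404) = 0.284.
The damped frequency ω_d = ω_n√(1−ζ²) = 0.387 rad/s. Then t_p = π/ω_d = 8.11 s.

t_p ≈ 8.11 s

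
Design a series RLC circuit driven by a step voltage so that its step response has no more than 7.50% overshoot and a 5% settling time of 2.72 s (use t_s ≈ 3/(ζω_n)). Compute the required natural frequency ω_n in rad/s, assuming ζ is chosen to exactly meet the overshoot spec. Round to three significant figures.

ζ = −ln(OS)/√(π² + (ln OS)²). With OS = 0.0750, ln OS = −2.590 and ζ = 2.590/4.072 = 0.636.
From t_s ≈ 3/(ζω_n): ω_n = 3/(ζ·t_s) = 3/(0.636·2.72) = 1.73 rad/s.

ω_n ≈ 1.73 rad/s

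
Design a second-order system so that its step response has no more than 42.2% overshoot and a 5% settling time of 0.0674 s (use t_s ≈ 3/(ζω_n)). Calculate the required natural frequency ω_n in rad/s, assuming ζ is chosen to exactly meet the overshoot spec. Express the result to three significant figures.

ω_n ≈ 168 rad/s

From %OS = 100·exp(−πζ/√(1−ζ²)), invert to get ζ = −ln(OS)/√(π² + ln²(OS)) with OS = 0.422.
−ln 0.422 = 0.8627, so ζ = 0.8627/√(π² + 0.7443) = 0.265.
Then ω_n = 3/(ζ t_s) = 3/(0.265 × 0.0674) = 168 rad/s.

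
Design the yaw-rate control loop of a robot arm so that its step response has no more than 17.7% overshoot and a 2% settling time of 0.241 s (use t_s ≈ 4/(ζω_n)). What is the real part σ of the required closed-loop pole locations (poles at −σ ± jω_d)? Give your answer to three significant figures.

The settling-time spec alone fixes σ = ζω_n = 4/t_s = 4/0.241 = 16.6.
(Overshoot then fixes ζ = 0.483 and hence ω_d = σ·√(1−ζ²)/ζ = 30.1 rad/s.)

σ ≈ 16.6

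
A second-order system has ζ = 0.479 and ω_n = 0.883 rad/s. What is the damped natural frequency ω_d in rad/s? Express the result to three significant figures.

ω_d ≈ 0.775 rad/s

ω_d = ω_n√(1−ζ²) = 0.883·√0.771 = 0.775 rad/s.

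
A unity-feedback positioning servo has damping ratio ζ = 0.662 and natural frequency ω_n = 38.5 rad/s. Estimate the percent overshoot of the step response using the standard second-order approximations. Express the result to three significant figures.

%OS ≈ 6.24%

For an underdamped second-order system, %OS = 100·exp(−πζ/√(1−ζ²)).
πζ/√(1−ζ²) = π·0.662/√(1−0.438) = 2.775, so %OS = 100·e^(−2.775) = 6.24%.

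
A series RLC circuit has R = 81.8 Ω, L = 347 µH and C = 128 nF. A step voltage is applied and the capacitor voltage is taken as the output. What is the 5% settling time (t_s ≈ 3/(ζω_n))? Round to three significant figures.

For a series RLC circuit (capacitor voltage as output), ω_n = 1/√(LC) = 1/√(347 µH · 128 nF) = 150000 rad/s.
ζ = (R/2)·√(C/L) = (81.8/2)·√(128 nF/347 µH) = 0.786.
t_s ≈ 3/(ζω_n) = 0.0000255 s.

t_s ≈ 0.0000255 s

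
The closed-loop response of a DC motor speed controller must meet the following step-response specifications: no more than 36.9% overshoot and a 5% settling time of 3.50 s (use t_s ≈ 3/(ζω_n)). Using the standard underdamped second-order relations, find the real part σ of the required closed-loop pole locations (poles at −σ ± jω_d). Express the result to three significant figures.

σ ≈ 0.857

The settling-time spec alone fixes σ = ζω_n = 3/t_s = 3/3.50 = 0.857.
(Overshoot then fixes ζ = 0.302 and hence ω_d = σ·√(1−ζ²)/ζ = 2.70 rad/s.)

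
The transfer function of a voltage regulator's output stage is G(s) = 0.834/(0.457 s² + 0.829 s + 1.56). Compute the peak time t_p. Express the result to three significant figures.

Dividing through by 0.457: denominator becomes s² + 1.814 s + 3.414.
So ω_n = √3.414 = 1.85 rad/s and ζ = 1.814/(2·1.85) = 0.491.
ω_d = 1.85·√(1 − 0.491²) = 1.61 rad/s. t_p = π/ω_d = 1.95 s.

t_p ≈ 1.95 s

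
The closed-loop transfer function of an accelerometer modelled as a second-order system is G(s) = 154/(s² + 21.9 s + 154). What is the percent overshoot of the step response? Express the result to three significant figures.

Matching coefficients with s² + 2ζω_n s + ω_n² gives ω_n² = 154 ⇒ ω_n = 12.4 rad/s, and ζ = 21.9/(2ω_n) = 0.882.
Overshoot: exp(−π·0.882/√(1−0.882²)) = 0.00276, i.e. 0.276%.

%OS ≈ 0.276%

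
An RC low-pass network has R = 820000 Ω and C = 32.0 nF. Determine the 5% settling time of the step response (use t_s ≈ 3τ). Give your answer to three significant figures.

τ = RC = 820000 × 32.0 nF = 0.0262 s.
t_s ≈ 3τ = 0.0787 s.

t_s ≈ 0.0787 s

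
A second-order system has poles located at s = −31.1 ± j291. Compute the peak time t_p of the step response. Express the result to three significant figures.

t_p = π/ω_d with ω_d = 291 (the imaginary part), so t_p = 0.0108 s.

t_p ≈ 0.0108 s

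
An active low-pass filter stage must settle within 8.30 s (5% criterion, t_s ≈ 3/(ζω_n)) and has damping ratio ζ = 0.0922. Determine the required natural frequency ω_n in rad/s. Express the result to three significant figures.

Rearranging t_s ≈ 3/(ζω_n) gives ω_n = 3/(ζ·t_s) = 3/(0.0922 × 8.30) = 3.92 rad/s.

ω_n ≈ 3.92 rad/s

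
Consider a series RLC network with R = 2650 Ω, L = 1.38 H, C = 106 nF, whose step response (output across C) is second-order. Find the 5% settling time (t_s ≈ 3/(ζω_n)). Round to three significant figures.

For a series RLC circuit (capacitor voltage as output), ω_n = 1/√(LC) = 1/√(1.38 H · 106 nF) = 2610 rad/s.
ζ = (R/2)·√(C/L) = (2650/2)·√(106 nF/1.38 H) = 0.367.
t_s ≈ 3/(ζω_n) = 0.00312 s.

t_s ≈ 0.00312 s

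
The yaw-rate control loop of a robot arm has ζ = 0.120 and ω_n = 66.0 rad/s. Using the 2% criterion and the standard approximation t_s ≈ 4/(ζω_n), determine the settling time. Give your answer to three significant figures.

t_s ≈ 4/(ζω_n) = 4/(0.120 × 66.0) = 0.505 s.

t_s ≈ 0.505 s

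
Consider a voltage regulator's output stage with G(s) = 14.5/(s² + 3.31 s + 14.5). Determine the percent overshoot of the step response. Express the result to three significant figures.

%OS ≈ 22.0%

Matching coefficients with s² + 2ζω_n s + ω_n² gives ω_n² = 14.5 ⇒ ω_n = 3.81 rad/s, and ζ = 3.31/(2ω_n) = 0.435.
%OS = 100·exp(−πζ/√(1−ζ²)) = 22.0%.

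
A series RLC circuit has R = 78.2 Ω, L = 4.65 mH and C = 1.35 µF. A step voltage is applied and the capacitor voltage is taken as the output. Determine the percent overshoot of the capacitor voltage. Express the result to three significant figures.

For a series RLC circuit (capacitor voltage as output), ω_n = 1/√(LC) = 1/√(4.65 mH · 1.35 µF) = 12600 rad/s.
ζ = (R/2)·√(C/L) = (78.2/2)·√(1.35 µF/4.65 mH) = 0.666.
%OS = 100·exp(−πζ/√(1−ζ²)) = 6.04%.

%OS ≈ 6.04%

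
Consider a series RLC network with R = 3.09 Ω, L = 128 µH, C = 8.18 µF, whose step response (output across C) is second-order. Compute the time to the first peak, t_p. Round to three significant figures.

t_p ≈ 0.000110 s

For a series RLC circuit (capacitor voltage as output), ω_n = 1/√(LC) = 1/√(128 µH · 8.18 µF) = 30900 rad/s.
ζ = (R/2)·√(C/L) = (3.09/2)·√(8.18 µF/128 µH) = 0.391.
The damped frequency ω_d = ω_n√(1−ζ²) = 28400 rad/s. t_p = π/ω_d = 0.000110 s.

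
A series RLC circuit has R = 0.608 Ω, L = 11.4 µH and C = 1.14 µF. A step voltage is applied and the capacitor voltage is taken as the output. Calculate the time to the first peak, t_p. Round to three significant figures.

t_p ≈ 0.0000114 s

For a series RLC circuit (capacitor voltage as output), ω_n = 1/√(LC) = 1/√(11.4 µH · 1.14 µF) = 277000 rad/s.
ζ = (R/2)·√(C/L) = (0.608/2)·√(1.14 µF/11.4 µH) = 0.0961.
The damped frequency ω_d = ω_n√(1−ζ²) = 276000 rad/s. t_p = π/ω_d = 0.0000114 s.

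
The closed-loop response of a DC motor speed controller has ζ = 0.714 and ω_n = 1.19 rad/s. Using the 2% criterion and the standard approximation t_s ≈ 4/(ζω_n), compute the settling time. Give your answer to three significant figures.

t_s ≈ 4.71 s

t_s ≈ 4/(ζω_n) = 4/(0.714 × 1.19) = 4.71 s.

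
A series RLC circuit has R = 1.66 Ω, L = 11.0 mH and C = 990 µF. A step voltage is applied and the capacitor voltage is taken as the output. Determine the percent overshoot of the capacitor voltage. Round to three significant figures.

%OS ≈ 44.6%

For a series RLC circuit (capacitor voltage as output), ω_n = 1/√(LC) = 1/√(11.0 mH · 990 µF) = 303 rad/s.
ζ = (R/2)·√(C/L) = (1.66/2)·√(990 µF/11.0 mH) = 0.249.
%OS = 100·exp(−πζ/√(1−ζ²)) = 44.6%.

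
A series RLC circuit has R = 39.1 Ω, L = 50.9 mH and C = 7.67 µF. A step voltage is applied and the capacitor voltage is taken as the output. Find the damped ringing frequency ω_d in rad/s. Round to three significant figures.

ω_d ≈ 1550 rad/s

For a series RLC circuit (capacitor voltage as output), ω_n = 1/√(LC) = 1/√(50.9 mH · 7.67 µF) = 1600 rad/s.
ζ = (R/2)·√(C/L) = (39.1/2)·√(7.67 µF/50.9 mH) = 0.240.
ω_d = 1600·√(1 − 0.240²) = 1550 rad/s.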